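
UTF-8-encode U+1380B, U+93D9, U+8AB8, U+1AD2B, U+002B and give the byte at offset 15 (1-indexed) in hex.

0x2B

1-indexed offset 15 is 0-indexed offset 14.
U+1380B → 4-byte form F0 93 A0 8B at offsets 0–3.
U+93D9 → 3-byte form E9 8F 99 at offsets 4–6.
U+8AB8 → 3-byte form E8 AA B8 at offsets 7–9.
U+1AD2B → 4-byte form F0 9A B4 AB at offsets 10–13.
U+002B → 1-byte form 2B at offsets 14–14.
Offset 14 falls in char 5's range; it's byte 1 of 2B = 0x2B.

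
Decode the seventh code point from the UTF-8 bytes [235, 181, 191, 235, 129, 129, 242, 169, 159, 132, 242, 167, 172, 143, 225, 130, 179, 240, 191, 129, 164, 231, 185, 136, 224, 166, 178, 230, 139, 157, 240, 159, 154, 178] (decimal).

Offset 0: leading byte 0xEB = 11101011 → 3-byte char #1 = EB B5 BF.
Offset 3: leading byte 0xEB = 11101011 → 3-byte char #2 = EB 81 81.
Offset 6: leading byte 0xF2 = 11110010 → 4-byte char #3 = F2 A9 9F 84.
Offset 10: leading byte 0xF2 = 11110010 → 4-byte char #4 = F2 A7 AC 8F.
Offset 14: leading byte 0xE1 = 11100001 → 3-byte char #5 = E1 82 B3.
Offset 17: leading byte 0xF0 = 11110000 → 4-byte char #6 = F0 BF 81 A4.
Offset 21: leading byte 0xE7 = 11100111 → 3-byte char #7 = E7 B9 88.
Leading byte 0xE7 = 11100111 matches 1110xxxx → 3-byte sequence.
Byte 1: 0xE7 = 11100111, payload 0111 (4 bits).
Byte 2: 0xB9 = 10111001 (10xxxxxx ✓), payload 111001.
Byte 3: 0x88 = 10001000 (10xxxxxx ✓), payload 001000.
Concatenate: 0111111001001000 = 0x7E48 (16 bits → U+7E48).

U+7E48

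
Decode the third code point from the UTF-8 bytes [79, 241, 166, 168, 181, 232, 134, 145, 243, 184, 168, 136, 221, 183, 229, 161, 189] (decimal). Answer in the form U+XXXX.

U+8191

Offset 0: leading byte 0x4F = 01001111 → 1-byte char #1 = 4F.
Offset 1: leading byte 0xF1 = 11110001 → 4-byte char #2 = F1 A6 A8 B5.
Offset 5: leading byte 0xE8 = 11101000 → 3-byte char #3 = E8 86 91.
Leading byte 0xE8 = 11101000 matches 1110xxxx → 3-byte sequence.
Byte 1: 0xE8 = 11101000, payload 1000 (4 bits).
Byte 2: 0x86 = 10000110 (10xxxxxx ✓), payload 000110.
Byte 3: 0x91 = 10010001 (10xxxxxx ✓), payload 010001.
Concatenate: 1000000110010001 = 0x8191 (16 bits → U+8191).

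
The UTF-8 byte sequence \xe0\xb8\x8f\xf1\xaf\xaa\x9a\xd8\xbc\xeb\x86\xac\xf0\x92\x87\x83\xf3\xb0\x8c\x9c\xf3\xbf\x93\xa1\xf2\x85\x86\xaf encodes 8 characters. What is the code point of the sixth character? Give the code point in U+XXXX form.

Offset 0: leading byte 0xE0 = 11100000 → 3-byte char #1 = E0 B8 8F.
Offset 3: leading byte 0xF1 = 11110001 → 4-byte char #2 = F1 AF AA 9A.
Offset 7: leading byte 0xD8 = 11011000 → 2-byte char #3 = D8 BC.
Offset 9: leading byte 0xEB = 11101011 → 3-byte char #4 = EB 86 AC.
Offset 12: leading byte 0xF0 = 11110000 → 4-byte char #5 = F0 92 87 83.
Offset 16: leading byte 0xF3 = 11110011 → 4-byte char #6 = F3 B0 8C 9C.
Leading byte 0xF3 = 11110011 matches 11110xxx → 4-byte sequence.
Byte 1: 0xF3 = 11110011, payload 011 (3 bits).
Byte 2: 0xB0 = 10110000 (10xxxxxx ✓), payload 110000.
Byte 3: 0x8C = 10001100 (10xxxxxx ✓), payload 001100.
Byte 4: 0x9C = 10011100 (10xxxxxx ✓), payload 011100.
Concatenate: 011110000001100011100 = 0xF031C (21 bits → U+F031C).

U+F031C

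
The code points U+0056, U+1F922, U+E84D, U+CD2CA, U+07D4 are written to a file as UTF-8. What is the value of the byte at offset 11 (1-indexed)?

1-indexed offset 11 is 0-indexed offset 10.
U+0056 → 1-byte form 56 at offsets 0–0.
U+1F922 → 4-byte form F0 9F A4 A2 at offsets 1–4.
U+E84D → 3-byte form EE A1 8D at offsets 5–7.
U+CD2CA → 4-byte form F3 8D 8B 8A at offsets 8–11.
Offset 10 falls in char 4's range; it's byte 3 of F3 8D 8B 8A = 0x8B.

0x8B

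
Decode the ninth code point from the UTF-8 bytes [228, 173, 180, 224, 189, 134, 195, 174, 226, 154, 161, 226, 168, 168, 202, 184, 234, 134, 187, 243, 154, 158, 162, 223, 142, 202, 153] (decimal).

U+07CE

Offset 0: leading byte 0xE4 = 11100100 → 3-byte char #1 = E4 AD B4.
Offset 3: leading byte 0xE0 = 11100000 → 3-byte char #2 = E0 BD 86.
Offset 6: leading byte 0xC3 = 11000011 → 2-byte char #3 = C3 AE.
Offset 8: leading byte 0xE2 = 11100010 → 3-byte char #4 = E2 9A A1.
Offset 11: leading byte 0xE2 = 11100010 → 3-byte char #5 = E2 A8 A8.
Offset 14: leading byte 0xCA = 11001010 → 2-byte char #6 = CA B8.
Offset 16: leading byte 0xEA = 11101010 → 3-byte char #7 = EA 86 BB.
Offset 19: leading byte 0xF3 = 11110011 → 4-byte char #8 = F3 9A 9E A2.
Offset 23: leading byte 0xDF = 11011111 → 2-byte char #9 = DF 8E.
Leading byte 0xDF = 11011111 matches 110xxxxx → 2-byte sequence.
Byte 1: 0xDF = 11011111, payload 11111 (5 bits).
Byte 2: 0x8E = 10001110 (10xxxxxx ✓), payload 001110.
Concatenate: 11111001110 = 0x7CE (11 bits → U+07CE).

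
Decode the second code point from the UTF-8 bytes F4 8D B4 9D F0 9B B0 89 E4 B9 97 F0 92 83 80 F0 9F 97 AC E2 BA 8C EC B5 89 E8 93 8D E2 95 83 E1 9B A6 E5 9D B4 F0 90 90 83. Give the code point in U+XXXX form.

Offset 0: leading byte 0xF4 = 11110100 → 4-byte char #1 = F4 8D B4 9D.
Offset 4: leading byte 0xF0 = 11110000 → 4-byte char #2 = F0 9B B0 89.
Leading byte 0xF0 = 11110000 matches 11110xxx → 4-byte sequence.
Byte 1: 0xF0 = 11110000, payload 000 (3 bits).
Byte 2: 0x9B = 10011011 (10xxxxxx ✓), payload 011011.
Byte 3: 0xB0 = 10110000 (10xxxxxx ✓), payload 110000.
Byte 4: 0x89 = 10001001 (10xxxxxx ✓), payload 001001.
Concatenate: 000011011110000001001 = 0x1BC09 (21 bits → U+1BC09).

U+1BC09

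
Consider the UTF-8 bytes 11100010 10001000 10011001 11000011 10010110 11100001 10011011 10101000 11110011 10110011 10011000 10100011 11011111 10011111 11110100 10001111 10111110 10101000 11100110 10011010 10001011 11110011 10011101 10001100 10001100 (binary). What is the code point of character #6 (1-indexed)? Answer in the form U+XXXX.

U+10FFA8

Offset 0: leading byte 0xE2 = 11100010 → 3-byte char #1 = E2 88 99.
Offset 3: leading byte 0xC3 = 11000011 → 2-byte char #2 = C3 96.
Offset 5: leading byte 0xE1 = 11100001 → 3-byte char #3 = E1 9B A8.
Offset 8: leading byte 0xF3 = 11110011 → 4-byte char #4 = F3 B3 98 A3.
Offset 12: leading byte 0xDF = 11011111 → 2-byte char #5 = DF 9F.
Offset 14: leading byte 0xF4 = 11110100 → 4-byte char #6 = F4 8F BE A8.
Leading byte 0xF4 = 11110100 matches 11110xxx → 4-byte sequence.
Byte 1: 0xF4 = 11110100, payload 100 (3 bits).
Byte 2: 0x8F = 10001111 (10xxxxxx ✓), payload 001111.
Byte 3: 0xBE = 10111110 (10xxxxxx ✓), payload 111110.
Byte 4: 0xA8 = 10101000 (10xxxxxx ✓), payload 101000.
Concatenate: 100001111111110101000 = 0x10FFA8 (21 bits → U+10FFA8).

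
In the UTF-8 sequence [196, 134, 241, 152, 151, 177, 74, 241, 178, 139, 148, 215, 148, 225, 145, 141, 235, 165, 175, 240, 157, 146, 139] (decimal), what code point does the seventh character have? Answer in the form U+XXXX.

Offset 0: leading byte 0xC4 = 11000100 → 2-byte char #1 = C4 86.
Offset 2: leading byte 0xF1 = 11110001 → 4-byte char #2 = F1 98 97 B1.
Offset 6: leading byte 0x4A = 01001010 → 1-byte char #3 = 4A.
Offset 7: leading byte 0xF1 = 11110001 → 4-byte char #4 = F1 B2 8B 94.
Offset 11: leading byte 0xD7 = 11010111 → 2-byte char #5 = D7 94.
Offset 13: leading byte 0xE1 = 11100001 → 3-byte char #6 = E1 91 8D.
Offset 16: leading byte 0xEB = 11101011 → 3-byte char #7 = EB A5 AF.
Leading byte 0xEB = 11101011 matches 1110xxxx → 3-byte sequence.
Byte 1: 0xEB = 11101011, payload 1011 (4 bits).
Byte 2: 0xA5 = 10100101 (10xxxxxx ✓), payload 100101.
Byte 3: 0xAF = 10101111 (10xxxxxx ✓), payload 101111.
Concatenate: 1011100101101111 = 0xB96F (16 bits → U+B96F).

U+B96F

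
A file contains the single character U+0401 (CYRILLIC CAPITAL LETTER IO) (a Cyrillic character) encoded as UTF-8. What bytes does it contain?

D0 81

U+0401 = 0x401 = 1025 decimal. In range U+0080–U+07FF → 2-byte form: 110xxxxx 10xxxxxx.
Binary (11 bits): 10000000001.
Split 5+6: 10000 | 000001.
Byte 1: 11010000 = 0xD0.
Byte 2: 10000001 = 0x81.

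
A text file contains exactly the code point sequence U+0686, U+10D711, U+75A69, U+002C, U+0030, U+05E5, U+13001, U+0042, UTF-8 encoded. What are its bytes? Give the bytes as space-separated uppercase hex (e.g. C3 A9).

U+0686: 2-byte form → DA 86.
U+10D711: 4-byte form → F4 8D 9C 91.
U+75A69: 4-byte form → F1 B5 A9 A9.
U+002C: 1-byte form → 2C.
U+0030: 1-byte form → 30.
U+05E5: 2-byte form → D7 A5.
U+13001: 4-byte form → F0 93 80 81.
U+0042: 1-byte form → 42.
Concatenated (19 bytes): DA 86 F4 8D 9C 91 F1 B5 A9 A9 2C 30 D7 A5 F0 93 80 81 42.

DA 86 F4 8D 9C 91 F1 B5 A9 A9 2C 30 D7 A5 F0 93 80 81 42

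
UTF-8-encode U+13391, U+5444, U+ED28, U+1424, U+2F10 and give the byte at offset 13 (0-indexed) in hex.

U+13391 → 4-byte form F0 93 8E 91 at offsets 0–3.
U+5444 → 3-byte form E5 91 84 at offsets 4–6.
U+ED28 → 3-byte form EE B4 A8 at offsets 7–9.
U+1424 → 3-byte form E1 90 A4 at offsets 10–12.
U+2F10 → 3-byte form E2 BC 90 at offsets 13–15.
Offset 13 falls in char 5's range; it's byte 1 of E2 BC 90 = 0xE2.

0xE2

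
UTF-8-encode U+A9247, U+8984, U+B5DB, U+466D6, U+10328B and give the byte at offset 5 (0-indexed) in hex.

0xA6

U+A9247 → 4-byte form F2 A9 89 87 at offsets 0–3.
U+8984 → 3-byte form E8 A6 84 at offsets 4–6.
Offset 5 falls in char 2's range; it's byte 2 of E8 A6 84 = 0xA6.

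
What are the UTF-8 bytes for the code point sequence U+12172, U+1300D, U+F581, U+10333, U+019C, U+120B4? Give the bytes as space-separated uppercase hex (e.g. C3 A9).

U+12172: 4-byte form → F0 92 85 B2.
U+1300D: 4-byte form → F0 93 80 8D.
U+F581: 3-byte form → EF 96 81.
U+10333: 4-byte form → F0 90 8C B3.
U+019C: 2-byte form → C6 9C.
U+120B4: 4-byte form → F0 92 82 B4.
Concatenated (21 bytes): F0 92 85 B2 F0 93 80 8D EF 96 81 F0 90 8C B3 C6 9C F0 92 82 B4.

F0 92 85 B2 F0 93 80 8D EF 96 81 F0 90 8C B3 C6 9C F0 92 82 B4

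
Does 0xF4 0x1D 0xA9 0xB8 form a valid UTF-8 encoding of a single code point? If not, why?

Leading byte 0xF4 = 11110100 → 4-byte form.
Byte 2 is 0x1D = 00011101, which is not 10xxxxxx — expected a continuation byte.

invalid (non-continuation byte where continuation expected)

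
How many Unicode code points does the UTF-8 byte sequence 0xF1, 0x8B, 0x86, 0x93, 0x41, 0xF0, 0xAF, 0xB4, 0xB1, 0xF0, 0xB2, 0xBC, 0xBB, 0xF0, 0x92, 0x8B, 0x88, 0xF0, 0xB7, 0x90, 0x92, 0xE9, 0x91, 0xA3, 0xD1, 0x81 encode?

Byte at offset 0: 0xF1 = 11110001 → 4-byte char (#1). Advance 4.
Byte at offset 4: 0x41 = 01000001 → 1-byte char (#2). Advance 1.
Byte at offset 5: 0xF0 = 11110000 → 4-byte char (#3). Advance 4.
Byte at offset 9: 0xF0 = 11110000 → 4-byte char (#4). Advance 4.
Byte at offset 13: 0xF0 = 11110000 → 4-byte char (#5). Advance 4.
Byte at offset 17: 0xF0 = 11110000 → 4-byte char (#6). Advance 4.
Byte at offset 21: 0xE9 = 11101001 → 3-byte char (#7). Advance 3.
Byte at offset 24: 0xD1 = 11010001 → 2-byte char (#8). Advance 2.
Reached end at offset 26 after 8 code points.

8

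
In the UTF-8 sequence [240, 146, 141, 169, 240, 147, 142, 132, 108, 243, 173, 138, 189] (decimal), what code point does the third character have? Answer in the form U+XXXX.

U+006C

Offset 0: leading byte 0xF0 = 11110000 → 4-byte char #1 = F0 92 8D A9.
Offset 4: leading byte 0xF0 = 11110000 → 4-byte char #2 = F0 93 8E 84.
Offset 8: leading byte 0x6C = 01101100 → 1-byte char #3 = 6C.
Leading byte 0x6C = 01101100 matches 0xxxxxxx → 1-byte sequence.
Byte 1: 0x6C = 01101100, payload 1101100 (7 bits).
Concatenate: 1101100 = 0x6C (7 bits → U+006C).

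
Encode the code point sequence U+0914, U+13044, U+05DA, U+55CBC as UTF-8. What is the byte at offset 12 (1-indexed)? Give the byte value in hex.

0xB2

1-indexed offset 12 is 0-indexed offset 11.
U+0914 → 3-byte form E0 A4 94 at offsets 0–2.
U+13044 → 4-byte form F0 93 81 84 at offsets 3–6.
U+05DA → 2-byte form D7 9A at offsets 7–8.
U+55CBC → 4-byte form F1 95 B2 BC at offsets 9–12.
Offset 11 falls in char 4's range; it's byte 3 of F1 95 B2 BC = 0xB2.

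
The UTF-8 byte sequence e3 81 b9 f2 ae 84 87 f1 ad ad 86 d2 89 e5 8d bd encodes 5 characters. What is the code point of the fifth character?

U+537D

Offset 0: leading byte 0xE3 = 11100011 → 3-byte char #1 = E3 81 B9.
Offset 3: leading byte 0xF2 = 11110010 → 4-byte char #2 = F2 AE 84 87.
Offset 7: leading byte 0xF1 = 11110001 → 4-byte char #3 = F1 AD AD 86.
Offset 11: leading byte 0xD2 = 11010010 → 2-byte char #4 = D2 89.
Offset 13: leading byte 0xE5 = 11100101 → 3-byte char #5 = E5 8D BD.
Leading byte 0xE5 = 11100101 matches 1110xxxx → 3-byte sequence.
Byte 1: 0xE5 = 11100101, payload 0101 (4 bits).
Byte 2: 0x8D = 10001101 (10xxxxxx ✓), payload 001101.
Byte 3: 0xBD = 10111101 (10xxxxxx ✓), payload 111101.
Concatenate: 0101001101111101 = 0x537D (16 bits → U+537D).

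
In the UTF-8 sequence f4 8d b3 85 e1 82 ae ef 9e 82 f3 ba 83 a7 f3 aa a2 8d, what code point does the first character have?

U+10DCC5

Offset 0: leading byte 0xF4 = 11110100 → 4-byte char #1 = F4 8D B3 85.
Leading byte 0xF4 = 11110100 matches 11110xxx → 4-byte sequence.
Byte 1: 0xF4 = 11110100, payload 100 (3 bits).
Byte 2: 0x8D = 10001101 (10xxxxxx ✓), payload 001101.
Byte 3: 0xB3 = 10110011 (10xxxxxx ✓), payload 110011.
Byte 4: 0x85 = 10000101 (10xxxxxx ✓), payload 000101.
Concatenate: 100001101110011000101 = 0x10DCC5 (21 bits → U+10DCC5).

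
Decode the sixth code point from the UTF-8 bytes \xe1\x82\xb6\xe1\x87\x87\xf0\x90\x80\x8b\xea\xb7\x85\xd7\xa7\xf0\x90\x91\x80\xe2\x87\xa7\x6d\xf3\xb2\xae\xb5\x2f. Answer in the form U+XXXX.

Offset 0: leading byte 0xE1 = 11100001 → 3-byte char #1 = E1 82 B6.
Offset 3: leading byte 0xE1 = 11100001 → 3-byte char #2 = E1 87 87.
Offset 6: leading byte 0xF0 = 11110000 → 4-byte char #3 = F0 90 80 8B.
Offset 10: leading byte 0xEA = 11101010 → 3-byte char #4 = EA B7 85.
Offset 13: leading byte 0xD7 = 11010111 → 2-byte char #5 = D7 A7.
Offset 15: leading byte 0xF0 = 11110000 → 4-byte char #6 = F0 90 91 80.
Leading byte 0xF0 = 11110000 matches 11110xxx → 4-byte sequence.
Byte 1: 0xF0 = 11110000, payload 000 (3 bits).
Byte 2: 0x90 = 10010000 (10xxxxxx ✓), payload 010000.
Byte 3: 0x91 = 10010001 (10xxxxxx ✓), payload 010001.
Byte 4: 0x80 = 10000000 (10xxxxxx ✓), payload 000000.
Concatenate: 000010000010001000000 = 0x10440 (21 bits → U+10440).

U+10440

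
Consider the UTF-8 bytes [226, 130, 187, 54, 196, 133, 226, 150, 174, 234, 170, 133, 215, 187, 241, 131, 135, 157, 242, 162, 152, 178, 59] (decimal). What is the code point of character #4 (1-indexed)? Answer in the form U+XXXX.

U+25AE

Offset 0: leading byte 0xE2 = 11100010 → 3-byte char #1 = E2 82 BB.
Offset 3: leading byte 0x36 = 00110110 → 1-byte char #2 = 36.
Offset 4: leading byte 0xC4 = 11000100 → 2-byte char #3 = C4 85.
Offset 6: leading byte 0xE2 = 11100010 → 3-byte char #4 = E2 96 AE.
Leading byte 0xE2 = 11100010 matches 1110xxxx → 3-byte sequence.
Byte 1: 0xE2 = 11100010, payload 0010 (4 bits).
Byte 2: 0x96 = 10010110 (10xxxxxx ✓), payload 010110.
Byte 3: 0xAE = 10101110 (10xxxxxx ✓), payload 101110.
Concatenate: 0010010110101110 = 0x25AE (16 bits → U+25AE).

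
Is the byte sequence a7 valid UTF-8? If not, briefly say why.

Byte 0xA7 = 10100111 has the form 10xxxxxx — a continuation byte — but there is no preceding leading byte.

invalid (continuation byte with no leading byte)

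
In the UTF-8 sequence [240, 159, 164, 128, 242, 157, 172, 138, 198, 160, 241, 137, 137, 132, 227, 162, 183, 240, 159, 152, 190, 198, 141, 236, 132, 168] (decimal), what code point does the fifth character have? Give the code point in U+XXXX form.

Offset 0: leading byte 0xF0 = 11110000 → 4-byte char #1 = F0 9F A4 80.
Offset 4: leading byte 0xF2 = 11110010 → 4-byte char #2 = F2 9D AC 8A.
Offset 8: leading byte 0xC6 = 11000110 → 2-byte char #3 = C6 A0.
Offset 10: leading byte 0xF1 = 11110001 → 4-byte char #4 = F1 89 89 84.
Offset 14: leading byte 0xE3 = 11100011 → 3-byte char #5 = E3 A2 B7.
Leading byte 0xE3 = 11100011 matches 1110xxxx → 3-byte sequence.
Byte 1: 0xE3 = 11100011, payload 0011 (4 bits).
Byte 2: 0xA2 = 10100010 (10xxxxxx ✓), payload 100010.
Byte 3: 0xB7 = 10110111 (10xxxxxx ✓), payload 110111.
Concatenate: 0011100010110111 = 0x38B7 (16 bits → U+38B7).

U+38B7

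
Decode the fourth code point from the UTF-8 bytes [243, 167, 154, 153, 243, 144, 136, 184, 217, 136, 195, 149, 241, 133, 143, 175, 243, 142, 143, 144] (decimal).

U+00D5

Offset 0: leading byte 0xF3 = 11110011 → 4-byte char #1 = F3 A7 9A 99.
Offset 4: leading byte 0xF3 = 11110011 → 4-byte char #2 = F3 90 88 B8.
Offset 8: leading byte 0xD9 = 11011001 → 2-byte char #3 = D9 88.
Offset 10: leading byte 0xC3 = 11000011 → 2-byte char #4 = C3 95.
Leading byte 0xC3 = 11000011 matches 110xxxxx → 2-byte sequence.
Byte 1: 0xC3 = 11000011, payload 00011 (5 bits).
Byte 2: 0x95 = 10010101 (10xxxxxx ✓), payload 010101.
Concatenate: 00011010101 = 0xD5 (11 bits → U+00D5).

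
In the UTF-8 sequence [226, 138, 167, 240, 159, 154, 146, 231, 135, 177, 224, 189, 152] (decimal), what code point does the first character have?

Offset 0: leading byte 0xE2 = 11100010 → 3-byte char #1 = E2 8A A7.
Leading byte 0xE2 = 11100010 matches 1110xxxx → 3-byte sequence.
Byte 1: 0xE2 = 11100010, payload 0010 (4 bits).
Byte 2: 0x8A = 10001010 (10xxxxxx ✓), payload 001010.
Byte 3: 0xA7 = 10100111 (10xxxxxx ✓), payload 100111.
Concatenate: 0010001010100111 = 0x22A7 (16 bits → U+22A7).

U+22A7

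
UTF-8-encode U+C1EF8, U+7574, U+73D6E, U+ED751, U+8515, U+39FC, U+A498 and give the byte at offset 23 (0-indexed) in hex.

U+C1EF8 → 4-byte form F3 81 BB B8 at offsets 0–3.
U+7574 → 3-byte form E7 95 B4 at offsets 4–6.
U+73D6E → 4-byte form F1 B3 B5 AE at offsets 7–10.
U+ED751 → 4-byte form F3 AD 9D 91 at offsets 11–14.
U+8515 → 3-byte form E8 94 95 at offsets 15–17.
U+39FC → 3-byte form E3 A7 BC at offsets 18–20.
U+A498 → 3-byte form EA 92 98 at offsets 21–23.
Offset 23 falls in char 7's range; it's byte 3 of EA 92 98 = 0x98.

0x98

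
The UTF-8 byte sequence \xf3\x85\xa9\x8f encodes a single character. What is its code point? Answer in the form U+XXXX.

Leading byte 0xF3 = 11110011 matches 11110xxx → 4-byte sequence.
Byte 1: 0xF3 = 11110011, payload 011 (3 bits).
Byte 2: 0x85 = 10000101 (10xxxxxx ✓), payload 000101.
Byte 3: 0xA9 = 10101001 (10xxxxxx ✓), payload 101001.
Byte 4: 0x8F = 10001111 (10xxxxxx ✓), payload 001111.
Concatenate: 011000101101001001111 = 0xC5A4F (21 bits → U+C5A4F).

U+C5A4F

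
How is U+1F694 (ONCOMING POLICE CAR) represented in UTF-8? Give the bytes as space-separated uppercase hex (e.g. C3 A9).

U+1F694 = 0x1F694 = 128660 decimal. In range U+10000–U+10FFFF → 4-byte form: 11110xxx 10xxxxxx 10xxxxxx 10xxxxxx.
Binary (21 bits): 000011111011010010100.
Split 3+6+6+6: 000 | 011111 | 011010 | 010100.
Byte 1: 11110000 = 0xF0.
Byte 2: 10011111 = 0x9F.
Byte 3: 10011010 = 0x9A.
Byte 4: 10010100 = 0x94.

F0 9F 9A 94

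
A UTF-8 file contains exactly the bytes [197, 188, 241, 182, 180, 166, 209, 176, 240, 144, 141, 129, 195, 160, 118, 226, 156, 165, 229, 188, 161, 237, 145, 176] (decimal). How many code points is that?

9

Byte at offset 0: 0xC5 = 11000101 → 2-byte char (#1). Advance 2.
Byte at offset 2: 0xF1 = 11110001 → 4-byte char (#2). Advance 4.
Byte at offset 6: 0xD1 = 11010001 → 2-byte char (#3). Advance 2.
Byte at offset 8: 0xF0 = 11110000 → 4-byte char (#4). Advance 4.
Byte at offset 12: 0xC3 = 11000011 → 2-byte char (#5). Advance 2.
Byte at offset 14: 0x76 = 01110110 → 1-byte char (#6). Advance 1.
Byte at offset 15: 0xE2 = 11100010 → 3-byte char (#7). Advance 3.
Byte at offset 18: 0xE5 = 11100101 → 3-byte char (#8). Advance 3.
Byte at offset 21: 0xED = 11101101 → 3-byte char (#9). Advance 3.
Reached end at offset 24 after 9 code points.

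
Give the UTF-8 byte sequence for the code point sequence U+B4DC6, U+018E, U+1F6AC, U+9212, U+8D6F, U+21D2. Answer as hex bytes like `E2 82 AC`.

U+B4DC6: 4-byte form → F2 B4 B7 86.
U+018E: 2-byte form → C6 8E.
U+1F6AC: 4-byte form → F0 9F 9A AC.
U+9212: 3-byte form → E9 88 92.
U+8D6F: 3-byte form → E8 B5 AF.
U+21D2: 3-byte form → E2 87 92.
Concatenated (19 bytes): F2 B4 B7 86 C6 8E F0 9F 9A AC E9 88 92 E8 B5 AF E2 87 92.

F2 B4 B7 86 C6 8E F0 9F 9A AC E9 88 92 E8 B5 AF E2 87 92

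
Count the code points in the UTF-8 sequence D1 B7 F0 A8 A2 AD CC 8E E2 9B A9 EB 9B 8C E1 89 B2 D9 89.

Byte at offset 0: 0xD1 = 11010001 → 2-byte char (#1). Advance 2.
Byte at offset 2: 0xF0 = 11110000 → 4-byte char (#2). Advance 4.
Byte at offset 6: 0xCC = 11001100 → 2-byte char (#3). Advance 2.
Byte at offset 8: 0xE2 = 11100010 → 3-byte char (#4). Advance 3.
Byte at offset 11: 0xEB = 11101011 → 3-byte char (#5). Advance 3.
Byte at offset 14: 0xE1 = 11100001 → 3-byte char (#6). Advance 3.
Byte at offset 17: 0xD9 = 11011001 → 2-byte char (#7). Advance 2.
Reached end at offset 19 after 7 code points.

7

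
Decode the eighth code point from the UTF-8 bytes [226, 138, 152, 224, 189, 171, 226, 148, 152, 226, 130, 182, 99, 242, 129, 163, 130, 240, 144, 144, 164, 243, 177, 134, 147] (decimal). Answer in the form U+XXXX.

Offset 0: leading byte 0xE2 = 11100010 → 3-byte char #1 = E2 8A 98.
Offset 3: leading byte 0xE0 = 11100000 → 3-byte char #2 = E0 BD AB.
Offset 6: leading byte 0xE2 = 11100010 → 3-byte char #3 = E2 94 98.
Offset 9: leading byte 0xE2 = 11100010 → 3-byte char #4 = E2 82 B6.
Offset 12: leading byte 0x63 = 01100011 → 1-byte char #5 = 63.
Offset 13: leading byte 0xF2 = 11110010 → 4-byte char #6 = F2 81 A3 82.
Offset 17: leading byte 0xF0 = 11110000 → 4-byte char #7 = F0 90 90 A4.
Offset 21: leading byte 0xF3 = 11110011 → 4-byte char #8 = F3 B1 86 93.
Leading byte 0xF3 = 11110011 matches 11110xxx → 4-byte sequence.
Byte 1: 0xF3 = 11110011, payload 011 (3 bits).
Byte 2: 0xB1 = 10110001 (10xxxxxx ✓), payload 110001.
Byte 3: 0x86 = 10000110 (10xxxxxx ✓), payload 000110.
Byte 4: 0x93 = 10010011 (10xxxxxx ✓), payload 010011.
Concatenate: 011110001000110010011 = 0xF1193 (21 bits → U+F1193).

U+F1193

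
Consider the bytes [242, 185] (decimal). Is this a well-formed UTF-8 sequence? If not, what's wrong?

Leading byte 0xF2 = 11110010 → 4-byte form, but only 2 bytes are present.

invalid (sequence truncated)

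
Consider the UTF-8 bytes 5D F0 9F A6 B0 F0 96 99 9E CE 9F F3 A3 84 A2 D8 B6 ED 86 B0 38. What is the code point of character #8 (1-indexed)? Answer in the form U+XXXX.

U+0038

Offset 0: leading byte 0x5D = 01011101 → 1-byte char #1 = 5D.
Offset 1: leading byte 0xF0 = 11110000 → 4-byte char #2 = F0 9F A6 B0.
Offset 5: leading byte 0xF0 = 11110000 → 4-byte char #3 = F0 96 99 9E.
Offset 9: leading byte 0xCE = 11001110 → 2-byte char #4 = CE 9F.
Offset 11: leading byte 0xF3 = 11110011 → 4-byte char #5 = F3 A3 84 A2.
Offset 15: leading byte 0xD8 = 11011000 → 2-byte char #6 = D8 B6.
Offset 17: leading byte 0xED = 11101101 → 3-byte char #7 = ED 86 B0.
Offset 20: leading byte 0x38 = 00111000 → 1-byte char #8 = 38.
Leading byte 0x38 = 00111000 matches 0xxxxxxx → 1-byte sequence.
Byte 1: 0x38 = 00111000, payload 0111000 (7 bits).
Concatenate: 0111000 = 0x38 (7 bits → U+0038).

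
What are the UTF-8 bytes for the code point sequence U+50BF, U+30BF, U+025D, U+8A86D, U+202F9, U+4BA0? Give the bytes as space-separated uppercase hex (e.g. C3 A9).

E5 82 BF E3 82 BF C9 9D F2 8A A1 AD F0 A0 8B B9 E4 AE A0

U+50BF: 3-byte form → E5 82 BF.
U+30BF: 3-byte form → E3 82 BF.
U+025D: 2-byte form → C9 9D.
U+8A86D: 4-byte form → F2 8A A1 AD.
U+202F9: 4-byte form → F0 A0 8B B9.
U+4BA0: 3-byte form → E4 AE A0.
Concatenated (19 bytes): E5 82 BF E3 82 BF C9 9D F2 8A A1 AD F0 A0 8B B9 E4 AE A0.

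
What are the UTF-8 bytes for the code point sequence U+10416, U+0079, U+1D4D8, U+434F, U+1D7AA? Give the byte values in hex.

U+10416: 4-byte form → F0 90 90 96.
U+0079: 1-byte form → 79.
U+1D4D8: 4-byte form → F0 9D 93 98.
U+434F: 3-byte form → E4 8D 8F.
U+1D7AA: 4-byte form → F0 9D 9E AA.
Concatenated (16 bytes): F0 90 90 96 79 F0 9D 93 98 E4 8D 8F F0 9D 9E AA.

F0 90 90 96 79 F0 9D 93 98 E4 8D 8F F0 9D 9E AA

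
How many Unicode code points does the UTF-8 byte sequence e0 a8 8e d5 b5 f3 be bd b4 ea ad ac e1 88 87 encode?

Byte at offset 0: 0xE0 = 11100000 → 3-byte char (#1). Advance 3.
Byte at offset 3: 0xD5 = 11010101 → 2-byte char (#2). Advance 2.
Byte at offset 5: 0xF3 = 11110011 → 4-byte char (#3). Advance 4.
Byte at offset 9: 0xEA = 11101010 → 3-byte char (#4). Advance 3.
Byte at offset 12: 0xE1 = 11100001 → 3-byte char (#5). Advance 3.
Reached end at offset 15 after 5 code points.

5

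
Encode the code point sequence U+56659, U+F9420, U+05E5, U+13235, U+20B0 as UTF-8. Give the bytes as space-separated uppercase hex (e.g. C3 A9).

U+56659: 4-byte form → F1 96 99 99.
U+F9420: 4-byte form → F3 B9 90 A0.
U+05E5: 2-byte form → D7 A5.
U+13235: 4-byte form → F0 93 88 B5.
U+20B0: 3-byte form → E2 82 B0.
Concatenated (17 bytes): F1 96 99 99 F3 B9 90 A0 D7 A5 F0 93 88 B5 E2 82 B0.

F1 96 99 99 F3 B9 90 A0 D7 A5 F0 93 88 B5 E2 82 B0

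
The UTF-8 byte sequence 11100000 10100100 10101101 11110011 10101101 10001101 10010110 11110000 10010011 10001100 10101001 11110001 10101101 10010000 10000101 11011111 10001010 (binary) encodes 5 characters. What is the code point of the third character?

Offset 0: leading byte 0xE0 = 11100000 → 3-byte char #1 = E0 A4 AD.
Offset 3: leading byte 0xF3 = 11110011 → 4-byte char #2 = F3 AD 8D 96.
Offset 7: leading byte 0xF0 = 11110000 → 4-byte char #3 = F0 93 8C A9.
Leading byte 0xF0 = 11110000 matches 11110xxx → 4-byte sequence.
Byte 1: 0xF0 = 11110000, payload 000 (3 bits).
Byte 2: 0x93 = 10010011 (10xxxxxx ✓), payload 010011.
Byte 3: 0x8C = 10001100 (10xxxxxx ✓), payload 001100.
Byte 4: 0xA9 = 10101001 (10xxxxxx ✓), payload 101001.
Concatenate: 000010011001100101001 = 0x13329 (21 bits → U+13329).

U+13329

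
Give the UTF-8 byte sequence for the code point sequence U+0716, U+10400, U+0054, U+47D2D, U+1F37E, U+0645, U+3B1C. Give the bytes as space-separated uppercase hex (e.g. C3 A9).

DC 96 F0 90 90 80 54 F1 87 B4 AD F0 9F 8D BE D9 85 E3 AC 9C

U+0716: 2-byte form → DC 96.
U+10400: 4-byte form → F0 90 90 80.
U+0054: 1-byte form → 54.
U+47D2D: 4-byte form → F1 87 B4 AD.
U+1F37E: 4-byte form → F0 9F 8D BE.
U+0645: 2-byte form → D9 85.
U+3B1C: 3-byte form → E3 AC 9C.
Concatenated (20 bytes): DC 96 F0 90 90 80 54 F1 87 B4 AD F0 9F 8D BE D9 85 E3 AC 9C.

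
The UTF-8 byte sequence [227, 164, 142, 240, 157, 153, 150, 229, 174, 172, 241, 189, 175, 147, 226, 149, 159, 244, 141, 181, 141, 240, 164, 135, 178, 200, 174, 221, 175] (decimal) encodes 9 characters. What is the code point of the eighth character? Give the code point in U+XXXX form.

U+022E

Offset 0: leading byte 0xE3 = 11100011 → 3-byte char #1 = E3 A4 8E.
Offset 3: leading byte 0xF0 = 11110000 → 4-byte char #2 = F0 9D 99 96.
Offset 7: leading byte 0xE5 = 11100101 → 3-byte char #3 = E5 AE AC.
Offset 10: leading byte 0xF1 = 11110001 → 4-byte char #4 = F1 BD AF 93.
Offset 14: leading byte 0xE2 = 11100010 → 3-byte char #5 = E2 95 9F.
Offset 17: leading byte 0xF4 = 11110100 → 4-byte char #6 = F4 8D B5 8D.
Offset 21: leading byte 0xF0 = 11110000 → 4-byte char #7 = F0 A4 87 B2.
Offset 25: leading byte 0xC8 = 11001000 → 2-byte char #8 = C8 AE.
Leading byte 0xC8 = 11001000 matches 110xxxxx → 2-byte sequence.
Byte 1: 0xC8 = 11001000, payload 01000 (5 bits).
Byte 2: 0xAE = 10101110 (10xxxxxx ✓), payload 101110.
Concatenate: 01000101110 = 0x22E (11 bits → U+022E).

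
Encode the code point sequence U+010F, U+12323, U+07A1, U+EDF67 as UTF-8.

C4 8F F0 92 8C A3 DE A1 F3 AD BD A7

U+010F: 2-byte form → C4 8F.
U+12323: 4-byte form → F0 92 8C A3.
U+07A1: 2-byte form → DE A1.
U+EDF67: 4-byte form → F3 AD BD A7.
Concatenated (12 bytes): C4 8F F0 92 8C A3 DE A1 F3 AD BD A7.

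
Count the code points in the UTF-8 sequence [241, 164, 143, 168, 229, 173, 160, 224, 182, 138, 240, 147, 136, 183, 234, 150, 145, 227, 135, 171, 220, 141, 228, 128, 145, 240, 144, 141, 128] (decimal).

9

Byte at offset 0: 0xF1 = 11110001 → 4-byte char (#1). Advance 4.
Byte at offset 4: 0xE5 = 11100101 → 3-byte char (#2). Advance 3.
Byte at offset 7: 0xE0 = 11100000 → 3-byte char (#3). Advance 3.
Byte at offset 10: 0xF0 = 11110000 → 4-byte char (#4). Advance 4.
Byte at offset 14: 0xEA = 11101010 → 3-byte char (#5). Advance 3.
Byte at offset 17: 0xE3 = 11100011 → 3-byte char (#6). Advance 3.
Byte at offset 20: 0xDC = 11011100 → 2-byte char (#7). Advance 2.
Byte at offset 22: 0xE4 = 11100100 → 3-byte char (#8). Advance 3.
Byte at offset 25: 0xF0 = 11110000 → 4-byte char (#9). Advance 4.
Reached end at offset 29 after 9 code points.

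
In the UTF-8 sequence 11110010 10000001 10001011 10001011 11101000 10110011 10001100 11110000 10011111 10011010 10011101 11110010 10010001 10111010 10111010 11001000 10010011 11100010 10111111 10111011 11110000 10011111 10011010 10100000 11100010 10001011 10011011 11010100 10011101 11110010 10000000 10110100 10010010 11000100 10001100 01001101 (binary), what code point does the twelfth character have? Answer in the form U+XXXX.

U+004D

Offset 0: leading byte 0xF2 = 11110010 → 4-byte char #1 = F2 81 8B 8B.
Offset 4: leading byte 0xE8 = 11101000 → 3-byte char #2 = E8 B3 8C.
Offset 7: leading byte 0xF0 = 11110000 → 4-byte char #3 = F0 9F 9A 9D.
Offset 11: leading byte 0xF2 = 11110010 → 4-byte char #4 = F2 91 BA BA.
Offset 15: leading byte 0xC8 = 11001000 → 2-byte char #5 = C8 93.
Offset 17: leading byte 0xE2 = 11100010 → 3-byte char #6 = E2 BF BB.
Offset 20: leading byte 0xF0 = 11110000 → 4-byte char #7 = F0 9F 9A A0.
Offset 24: leading byte 0xE2 = 11100010 → 3-byte char #8 = E2 8B 9B.
Offset 27: leading byte 0xD4 = 11010100 → 2-byte char #9 = D4 9D.
Offset 29: leading byte 0xF2 = 11110010 → 4-byte char #10 = F2 80 B4 92.
Offset 33: leading byte 0xC4 = 11000100 → 2-byte char #11 = C4 8C.
Offset 35: leading byte 0x4D = 01001101 → 1-byte char #12 = 4D.
Leading byte 0x4D = 01001101 matches 0xxxxxxx → 1-byte sequence.
Byte 1: 0x4D = 01001101, payload 1001101 (7 bits).
Concatenate: 1001101 = 0x4D (7 bits → U+004D).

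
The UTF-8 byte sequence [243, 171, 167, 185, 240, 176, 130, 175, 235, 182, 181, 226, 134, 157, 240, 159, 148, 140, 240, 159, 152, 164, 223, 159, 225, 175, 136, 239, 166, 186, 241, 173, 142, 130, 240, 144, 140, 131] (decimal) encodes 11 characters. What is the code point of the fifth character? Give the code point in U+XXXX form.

Offset 0: leading byte 0xF3 = 11110011 → 4-byte char #1 = F3 AB A7 B9.
Offset 4: leading byte 0xF0 = 11110000 → 4-byte char #2 = F0 B0 82 AF.
Offset 8: leading byte 0xEB = 11101011 → 3-byte char #3 = EB B6 B5.
Offset 11: leading byte 0xE2 = 11100010 → 3-byte char #4 = E2 86 9D.
Offset 14: leading byte 0xF0 = 11110000 → 4-byte char #5 = F0 9F 94 8C.
Leading byte 0xF0 = 11110000 matches 11110xxx → 4-byte sequence.
Byte 1: 0xF0 = 11110000, payload 000 (3 bits).
Byte 2: 0x9F = 10011111 (10xxxxxx ✓), payload 011111.
Byte 3: 0x94 = 10010100 (10xxxxxx ✓), payload 010100.
Byte 4: 0x8C = 10001100 (10xxxxxx ✓), payload 001100.
Concatenate: 000011111010100001100 = 0x1F50C (21 bits → U+1F50C).

U+1F50C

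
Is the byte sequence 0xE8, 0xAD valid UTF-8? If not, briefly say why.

Leading byte 0xE8 = 11101000 → 3-byte form, but only 2 bytes are present.

invalid (sequence truncated)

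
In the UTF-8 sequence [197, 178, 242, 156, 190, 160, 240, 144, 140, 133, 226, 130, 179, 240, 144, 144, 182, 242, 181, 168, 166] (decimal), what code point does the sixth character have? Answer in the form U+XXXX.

Offset 0: leading byte 0xC5 = 11000101 → 2-byte char #1 = C5 B2.
Offset 2: leading byte 0xF2 = 11110010 → 4-byte char #2 = F2 9C BE A0.
Offset 6: leading byte 0xF0 = 11110000 → 4-byte char #3 = F0 90 8C 85.
Offset 10: leading byte 0xE2 = 11100010 → 3-byte char #4 = E2 82 B3.
Offset 13: leading byte 0xF0 = 11110000 → 4-byte char #5 = F0 90 90 B6.
Offset 17: leading byte 0xF2 = 11110010 → 4-byte char #6 = F2 B5 A8 A6.
Leading byte 0xF2 = 11110010 matches 11110xxx → 4-byte sequence.
Byte 1: 0xF2 = 11110010, payload 010 (3 bits).
Byte 2: 0xB5 = 10110101 (10xxxxxx ✓), payload 110101.
Byte 3: 0xA8 = 10101000 (10xxxxxx ✓), payload 101000.
Byte 4: 0xA6 = 10100110 (10xxxxxx ✓), payload 100110.
Concatenate: 010110101101000100110 = 0xB5A26 (21 bits → U+B5A26).

U+B5A26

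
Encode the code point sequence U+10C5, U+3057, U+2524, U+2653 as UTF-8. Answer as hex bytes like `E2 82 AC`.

U+10C5: 3-byte form → E1 83 85.
U+3057: 3-byte form → E3 81 97.
U+2524: 3-byte form → E2 94 A4.
U+2653: 3-byte form → E2 99 93.
Concatenated (12 bytes): E1 83 85 E3 81 97 E2 94 A4 E2 99 93.

E1 83 85 E3 81 97 E2 94 A4 E2 99 93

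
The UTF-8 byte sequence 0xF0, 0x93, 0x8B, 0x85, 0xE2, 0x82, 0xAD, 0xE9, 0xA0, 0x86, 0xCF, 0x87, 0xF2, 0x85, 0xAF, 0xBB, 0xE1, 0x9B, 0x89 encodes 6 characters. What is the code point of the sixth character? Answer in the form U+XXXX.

Offset 0: leading byte 0xF0 = 11110000 → 4-byte char #1 = F0 93 8B 85.
Offset 4: leading byte 0xE2 = 11100010 → 3-byte char #2 = E2 82 AD.
Offset 7: leading byte 0xE9 = 11101001 → 3-byte char #3 = E9 A0 86.
Offset 10: leading byte 0xCF = 11001111 → 2-byte char #4 = CF 87.
Offset 12: leading byte 0xF2 = 11110010 → 4-byte char #5 = F2 85 AF BB.
Offset 16: leading byte 0xE1 = 11100001 → 3-byte char #6 = E1 9B 89.
Leading byte 0xE1 = 11100001 matches 1110xxxx → 3-byte sequence.
Byte 1: 0xE1 = 11100001, payload 0001 (4 bits).
Byte 2: 0x9B = 10011011 (10xxxxxx ✓), payload 011011.
Byte 3: 0x89 = 10001001 (10xxxxxx ✓), payload 001001.
Concatenate: 0001011011001001 = 0x16C9 (16 bits → U+16C9).

U+16C9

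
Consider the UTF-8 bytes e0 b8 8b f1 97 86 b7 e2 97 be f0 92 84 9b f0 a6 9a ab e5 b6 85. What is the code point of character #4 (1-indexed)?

U+1211B

Offset 0: leading byte 0xE0 = 11100000 → 3-byte char #1 = E0 B8 8B.
Offset 3: leading byte 0xF1 = 11110001 → 4-byte char #2 = F1 97 86 B7.
Offset 7: leading byte 0xE2 = 11100010 → 3-byte char #3 = E2 97 BE.
Offset 10: leading byte 0xF0 = 11110000 → 4-byte char #4 = F0 92 84 9B.
Leading byte 0xF0 = 11110000 matches 11110xxx → 4-byte sequence.
Byte 1: 0xF0 = 11110000, payload 000 (3 bits).
Byte 2: 0x92 = 10010010 (10xxxxxx ✓), payload 010010.
Byte 3: 0x84 = 10000100 (10xxxxxx ✓), payload 000100.
Byte 4: 0x9B = 10011011 (10xxxxxx ✓), payload 011011.
Concatenate: 000010010000100011011 = 0x1211B (21 bits → U+1211B).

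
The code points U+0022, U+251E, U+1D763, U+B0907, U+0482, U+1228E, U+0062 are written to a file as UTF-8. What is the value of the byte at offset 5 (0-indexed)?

0x9D

U+0022 → 1-byte form 22 at offsets 0–0.
U+251E → 3-byte form E2 94 9E at offsets 1–3.
U+1D763 → 4-byte form F0 9D 9D A3 at offsets 4–7.
Offset 5 falls in char 3's range; it's byte 2 of F0 9D 9D A3 = 0x9D.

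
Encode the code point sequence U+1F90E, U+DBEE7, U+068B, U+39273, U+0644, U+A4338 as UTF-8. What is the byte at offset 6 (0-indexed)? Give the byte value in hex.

U+1F90E → 4-byte form F0 9F A4 8E at offsets 0–3.
U+DBEE7 → 4-byte form F3 9B BB A7 at offsets 4–7.
Offset 6 falls in char 2's range; it's byte 3 of F3 9B BB A7 = 0xBB.

0xBB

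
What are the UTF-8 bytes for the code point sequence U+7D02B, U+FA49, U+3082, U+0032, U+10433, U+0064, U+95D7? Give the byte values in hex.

U+7D02B: 4-byte form → F1 BD 80 AB.
U+FA49: 3-byte form → EF A9 89.
U+3082: 3-byte form → E3 82 82.
U+0032: 1-byte form → 32.
U+10433: 4-byte form → F0 90 90 B3.
U+0064: 1-byte form → 64.
U+95D7: 3-byte form → E9 97 97.
Concatenated (19 bytes): F1 BD 80 AB EF A9 89 E3 82 82 32 F0 90 90 B3 64 E9 97 97.

F1 BD 80 AB EF A9 89 E3 82 82 32 F0 90 90 B3 64 E9 97 97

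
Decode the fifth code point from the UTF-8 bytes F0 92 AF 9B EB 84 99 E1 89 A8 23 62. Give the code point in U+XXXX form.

Offset 0: leading byte 0xF0 = 11110000 → 4-byte char #1 = F0 92 AF 9B.
Offset 4: leading byte 0xEB = 11101011 → 3-byte char #2 = EB 84 99.
Offset 7: leading byte 0xE1 = 11100001 → 3-byte char #3 = E1 89 A8.
Offset 10: leading byte 0x23 = 00100011 → 1-byte char #4 = 23.
Offset 11: leading byte 0x62 = 01100010 → 1-byte char #5 = 62.
Leading byte 0x62 = 01100010 matches 0xxxxxxx → 1-byte sequence.
Byte 1: 0x62 = 01100010, payload 1100010 (7 bits).
Concatenate: 1100010 = 0x62 (7 bits → U+0062).

U+0062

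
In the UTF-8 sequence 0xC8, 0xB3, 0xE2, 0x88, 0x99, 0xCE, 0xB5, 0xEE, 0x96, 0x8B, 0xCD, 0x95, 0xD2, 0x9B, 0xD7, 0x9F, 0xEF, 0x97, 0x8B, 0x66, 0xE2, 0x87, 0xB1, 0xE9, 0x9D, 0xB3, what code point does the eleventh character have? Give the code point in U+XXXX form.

U+9773

Offset 0: leading byte 0xC8 = 11001000 → 2-byte char #1 = C8 B3.
Offset 2: leading byte 0xE2 = 11100010 → 3-byte char #2 = E2 88 99.
Offset 5: leading byte 0xCE = 11001110 → 2-byte char #3 = CE B5.
Offset 7: leading byte 0xEE = 11101110 → 3-byte char #4 = EE 96 8B.
Offset 10: leading byte 0xCD = 11001101 → 2-byte char #5 = CD 95.
Offset 12: leading byte 0xD2 = 11010010 → 2-byte char #6 = D2 9B.
Offset 14: leading byte 0xD7 = 11010111 → 2-byte char #7 = D7 9F.
Offset 16: leading byte 0xEF = 11101111 → 3-byte char #8 = EF 97 8B.
Offset 19: leading byte 0x66 = 01100110 → 1-byte char #9 = 66.
Offset 20: leading byte 0xE2 = 11100010 → 3-byte char #10 = E2 87 B1.
Offset 23: leading byte 0xE9 = 11101001 → 3-byte char #11 = E9 9D B3.
Leading byte 0xE9 = 11101001 matches 1110xxxx → 3-byte sequence.
Byte 1: 0xE9 = 11101001, payload 1001 (4 bits).
Byte 2: 0x9D = 10011101 (10xxxxxx ✓), payload 011101.
Byte 3: 0xB3 = 10110011 (10xxxxxx ✓), payload 110011.
Concatenate: 1001011101110011 = 0x9773 (16 bits → U+9773).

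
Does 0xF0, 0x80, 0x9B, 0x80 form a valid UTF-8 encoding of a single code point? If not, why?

invalid (overlong encoding)

Leading byte 0xF0 = 11110000 → 4-byte form.
Continuation bytes all match 10xxxxxx. Payload decodes to 0x6C0.
But 0x6C0 < 0x10000, the minimum for a 4-byte sequence — this is an overlong encoding.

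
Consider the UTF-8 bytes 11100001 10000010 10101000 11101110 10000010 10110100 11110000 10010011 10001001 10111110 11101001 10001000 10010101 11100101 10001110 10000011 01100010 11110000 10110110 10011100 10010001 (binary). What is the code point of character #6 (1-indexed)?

Offset 0: leading byte 0xE1 = 11100001 → 3-byte char #1 = E1 82 A8.
Offset 3: leading byte 0xEE = 11101110 → 3-byte char #2 = EE 82 B4.
Offset 6: leading byte 0xF0 = 11110000 → 4-byte char #3 = F0 93 89 BE.
Offset 10: leading byte 0xE9 = 11101001 → 3-byte char #4 = E9 88 95.
Offset 13: leading byte 0xE5 = 11100101 → 3-byte char #5 = E5 8E 83.
Offset 16: leading byte 0x62 = 01100010 → 1-byte char #6 = 62.
Leading byte 0x62 = 01100010 matches 0xxxxxxx → 1-byte sequence.
Byte 1: 0x62 = 01100010, payload 1100010 (7 bits).
Concatenate: 1100010 = 0x62 (7 bits → U+0062).

U+0062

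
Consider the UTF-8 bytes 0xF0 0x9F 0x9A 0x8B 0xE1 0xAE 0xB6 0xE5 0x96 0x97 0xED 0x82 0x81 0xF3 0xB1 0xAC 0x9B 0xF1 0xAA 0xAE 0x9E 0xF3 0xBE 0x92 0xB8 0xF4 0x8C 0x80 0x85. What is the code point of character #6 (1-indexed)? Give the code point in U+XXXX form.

Offset 0: leading byte 0xF0 = 11110000 → 4-byte char #1 = F0 9F 9A 8B.
Offset 4: leading byte 0xE1 = 11100001 → 3-byte char #2 = E1 AE B6.
Offset 7: leading byte 0xE5 = 11100101 → 3-byte char #3 = E5 96 97.
Offset 10: leading byte 0xED = 11101101 → 3-byte char #4 = ED 82 81.
Offset 13: leading byte 0xF3 = 11110011 → 4-byte char #5 = F3 B1 AC 9B.
Offset 17: leading byte 0xF1 = 11110001 → 4-byte char #6 = F1 AA AE 9E.
Leading byte 0xF1 = 11110001 matches 11110xxx → 4-byte sequence.
Byte 1: 0xF1 = 11110001, payload 001 (3 bits).
Byte 2: 0xAA = 10101010 (10xxxxxx ✓), payload 101010.
Byte 3: 0xAE = 10101110 (10xxxxxx ✓), payload 101110.
Byte 4: 0x9E = 10011110 (10xxxxxx ✓), payload 011110.
Concatenate: 001101010101110011110 = 0x6AB9E (21 bits → U+6AB9E).

U+6AB9E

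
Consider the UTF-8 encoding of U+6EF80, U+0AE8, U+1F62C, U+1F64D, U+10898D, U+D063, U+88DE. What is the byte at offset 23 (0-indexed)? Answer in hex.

U+6EF80 → 4-byte form F1 AE BE 80 at offsets 0–3.
U+0AE8 → 3-byte form E0 AB A8 at offsets 4–6.
U+1F62C → 4-byte form F0 9F 98 AC at offsets 7–10.
U+1F64D → 4-byte form F0 9F 99 8D at offsets 11–14.
U+10898D → 4-byte form F4 88 A6 8D at offsets 15–18.
U+D063 → 3-byte form ED 81 A3 at offsets 19–21.
U+88DE → 3-byte form E8 A3 9E at offsets 22–24.
Offset 23 falls in char 7's range; it's byte 2 of E8 A3 9E = 0xA3.

0xA3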